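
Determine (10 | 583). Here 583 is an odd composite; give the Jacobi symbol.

Pull out 2: since 583 ≡ 7 (mod 8), (2/583) = +1.
Reciprocity: 5 ≡ 1 and 583 ≡ 3 (mod 4), so (5/583) = +(583/5).
Reduce top mod 5: now compute (3/5).
Reciprocity: 3 ≡ 3 and 5 ≡ 1 (mod 4), so (3/5) = +(5/3).
Reduce top mod 3: now compute (2/3).
Pull out 2: since 3 ≡ 3 (mod 8), (2/3) = -1.
Reached (1/3) = 1. Collecting the sign flips along the way, the symbol is -1.

-1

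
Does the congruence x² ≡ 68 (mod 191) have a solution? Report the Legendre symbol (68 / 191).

Euler's criterion: (68/191) ≡ 68^95 (mod 191).
68^2 ≡ 40 (mod 191)
68^4 ≡ 72 (mod 191)
68^8 ≡ 27 (mod 191)
68^16 ≡ 156 (mod 191)
68^32 ≡ 79 (mod 191)
68^64 ≡ 129 (mod 191)
68^95 = 68^(64+16+8+4+2+1) ≡ 1 (mod 191).
Result is 1, so (68/191) = 1.

1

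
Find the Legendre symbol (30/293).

-1

Euler's criterion: (30/293) ≡ 30^146 (mod 293).
30^2 ≡ 21 (mod 293)
30^4 ≡ 148 (mod 293)
30^8 ≡ 222 (mod 293)
30^16 ≡ 60 (mod 293)
30^32 ≡ 84 (mod 293)
30^64 ≡ 24 (mod 293)
30^128 ≡ 283 (mod 293)
30^146 = 30^(128+16+2) ≡ 292 (mod 293).
Result is 292 ≡ −1, so (30/293) = −1.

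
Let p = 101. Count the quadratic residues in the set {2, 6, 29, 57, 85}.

2

(2/101) = -1 → non-residue.
(6/101) = +1 → QR.
(29/101) = -1 → non-residue.
(57/101) = -1 → non-residue.
(85/101) = +1 → QR.
Total quadratic residues among the 5: 2.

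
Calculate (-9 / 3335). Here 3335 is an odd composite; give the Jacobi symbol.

First reduce: -9 ≡ 3326 (mod 3335).
Pull out 2: since 3335 ≡ 7 (mod 8), (2/3335) = +1.
Reciprocity: 1663 ≡ 3 and 3335 ≡ 3 (mod 4), so (1663/3335) = −(3335/1663).
Reduce top mod 1663: now compute (9/1663).
Reciprocity: 9 ≡ 1 and 1663 ≡ 3 (mod 4), so (9/1663) = +(1663/9).
Reduce top mod 9: now compute (7/9).
Reciprocity: 7 ≡ 3 and 9 ≡ 1 (mod 4), so (7/9) = +(9/7).
Reduce top mod 7: now compute (2/7).
Pull out 2: since 7 ≡ 7 (mod 8), (2/7) = +1.
Reached (1/7) = 1. Collecting the sign flips along the way, the symbol is -1.

-1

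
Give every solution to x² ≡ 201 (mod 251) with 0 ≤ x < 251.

47, 204

Since 251 ≡ 3 (mod 4), a square root of 201 is 201^((251+1)/4) = 201^63 mod 251.
Repeated squaring: 201^2≡241, 201^4≡100, 201^8≡211, 201^16≡94, 201^32≡51 (mod 251).
201^63 = 201^(32+16+8+4+2+1) ≡ 204 (mod 251).
Check: 204² = 41616 ≡ 201 (mod 251). The two roots are 47 and 204.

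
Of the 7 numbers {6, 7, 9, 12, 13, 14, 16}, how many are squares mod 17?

3

(6/17) = -1 → non-residue.
(7/17) = -1 → non-residue.
(9/17) = +1 → QR.
(12/17) = -1 → non-residue.
(13/17) = +1 → QR.
(14/17) = -1 → non-residue.
(16/17) = +1 → QR.
Total quadratic residues among the 7: 3.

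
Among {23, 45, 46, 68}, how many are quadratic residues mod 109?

2

(23/109) = -1 → non-residue.
(45/109) = +1 → QR.
(46/109) = +1 → QR.
(68/109) = -1 → non-residue.
Total quadratic residues among the 4: 2.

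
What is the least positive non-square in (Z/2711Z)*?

(2/2711) = +1, so 2 is a residue.
(3/2711) = +1, so 3 is a residue.
(4/2711) = +1, so 4 is a residue.
(5/2711) = +1, so 5 is a residue.
(6/2711) = +1, so 6 is a residue.
(7/2711) = −1, so 7 is the smallest positive non-residue mod 2711.

7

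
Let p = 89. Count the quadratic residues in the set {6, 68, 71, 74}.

2

(6/89) = -1 → non-residue.
(68/89) = +1 → QR.
(71/89) = +1 → QR.
(74/89) = -1 → non-residue.
Total quadratic residues among the 4: 2.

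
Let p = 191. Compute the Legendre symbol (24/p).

Euler's criterion: (24/191) ≡ 24^95 (mod 191).
24^2 ≡ 3 (mod 191)
24^4 ≡ 9 (mod 191)
24^8 ≡ 81 (mod 191)
24^16 ≡ 67 (mod 191)
24^32 ≡ 96 (mod 191)
24^64 ≡ 48 (mod 191)
24^95 = 24^(64+16+8+4+2+1) ≡ 1 (mod 191).
Result is 1, so (24/191) = 1.

1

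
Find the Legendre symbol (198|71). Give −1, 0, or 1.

-1

First reduce: 198 ≡ 56 (mod 71).
Pull out 2^3: since 71 ≡ 7 (mod 8), (2/71) = +1, so (2/71)^3 = +1.
Reciprocity: 7 ≡ 3 and 71 ≡ 3 (mod 4), so (7/71) = −(71/7).
Reduce top mod 7: now compute (1/7).
Reached (1/7) = 1. Collecting the sign flips along the way, the symbol is -1.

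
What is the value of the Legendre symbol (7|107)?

-1

Reciprocity: 7 ≡ 3 and 107 ≡ 3 (mod 4), so (7/107) = −(107/7).
Reduce top mod 7: now compute (2/7).
Pull out 2: since 7 ≡ 7 (mod 8), (2/7) = +1.
Reached (1/7) = 1. Collecting the sign flips along the way, the symbol is -1.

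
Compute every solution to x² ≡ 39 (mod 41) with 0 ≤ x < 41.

11, 30

41 ≡ 1 (mod 4), so we find a root by search.
Trying successive values, 11² = 121 ≡ 39 (mod 41). The other root is 41 − 11 = 30.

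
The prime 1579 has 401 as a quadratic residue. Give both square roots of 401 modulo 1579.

Since 1579 ≡ 3 (mod 4), a square root of 401 is 401^((1579+1)/4) = 401^395 mod 1579.
Repeated squaring: 401^2≡1322, 401^4≡1310, 401^8≡1306, 401^16≡316, 401^32≡379, 401^64≡1531, 401^128≡725, 401^256≡1397 (mod 1579).
401^395 = 401^(256+128+8+2+1) ≡ 787 (mod 1579).
Check: 787² = 619369 ≡ 401 (mod 1579). The two roots are 787 and 792.

787, 792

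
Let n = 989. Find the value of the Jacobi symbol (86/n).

Pull out 2: since 989 ≡ 5 (mod 8), (2/989) = -1.
Reciprocity: 43 ≡ 3 and 989 ≡ 1 (mod 4), so (43/989) = +(989/43).
Reduce top mod 43: now compute (0/43).
Top reduces to 0: gcd > 1, so the symbol is 0.

0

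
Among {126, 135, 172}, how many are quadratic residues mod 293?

(126/293) = +1 → QR.
(135/293) = +1 → QR.
(172/293) = +1 → QR.
Total quadratic residues among the 3: 3.

3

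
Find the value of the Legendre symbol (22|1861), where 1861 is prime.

Pull out 2: since 1861 ≡ 5 (mod 8), (2/1861) = -1.
Reciprocity: 11 ≡ 3 and 1861 ≡ 1 (mod 4), so (11/1861) = +(1861/11).
Reduce top mod 11: now compute (2/11).
Pull out 2: since 11 ≡ 3 (mod 8), (2/11) = -1.
Reached (1/11) = 1. Collecting the sign flips along the way, the symbol is +1.

1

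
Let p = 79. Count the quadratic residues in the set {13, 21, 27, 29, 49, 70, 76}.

4

(13/79) = +1 → QR.
(21/79) = +1 → QR.
(27/79) = -1 → non-residue.
(29/79) = -1 → non-residue.
(49/79) = +1 → QR.
(70/79) = -1 → non-residue.
(76/79) = +1 → QR.
Total quadratic residues among the 7: 4.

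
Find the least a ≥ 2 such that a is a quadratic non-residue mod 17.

(2/17) = +1, so 2 is a residue.
(3/17) = −1, so 3 is the smallest positive non-residue mod 17.

3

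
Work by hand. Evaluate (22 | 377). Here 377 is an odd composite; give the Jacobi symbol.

Pull out 2: since 377 ≡ 1 (mod 8), (2/377) = +1.
Reciprocity: 11 ≡ 3 and 377 ≡ 1 (mod 4), so (11/377) = +(377/11).
Reduce top mod 11: now compute (3/11).
Reciprocity: 3 ≡ 3 and 11 ≡ 3 (mod 4), so (3/11) = −(11/3).
Reduce top mod 3: now compute (2/3).
Pull out 2: since 3 ≡ 3 (mod 8), (2/3) = -1.
Reached (1/3) = 1. Collecting the sign flips along the way, the symbol is +1.

1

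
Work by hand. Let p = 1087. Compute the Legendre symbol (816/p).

Pull out 2^4: since 1087 ≡ 7 (mod 8), (2/1087) = +1, so (2/1087)^4 = +1.
Reciprocity: 51 ≡ 3 and 1087 ≡ 3 (mod 4), so (51/1087) = −(1087/51).
Reduce top mod 51: now compute (16/51).
Pull out 2^4: since 51 ≡ 3 (mod 8), (2/51) = -1, so (2/51)^4 = +1.
Reached (1/51) = 1. Collecting the sign flips along the way, the symbol is -1.

-1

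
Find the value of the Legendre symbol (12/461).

Pull out 2^2: since 461 ≡ 5 (mod 8), (2/461) = -1, so (2/461)^2 = +1.
Reciprocity: 3 ≡ 3 and 461 ≡ 1 (mod 4), so (3/461) = +(461/3).
Reduce top mod 3: now compute (2/3).
Pull out 2: since 3 ≡ 3 (mod 8), (2/3) = -1.
Reached (1/3) = 1. Collecting the sign flips along the way, the symbol is -1.

-1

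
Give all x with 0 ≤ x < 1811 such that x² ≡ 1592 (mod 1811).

Since 1811 ≡ 3 (mod 4), a square root of 1592 is 1592^((1811+1)/4) = 1592^453 mod 1811.
Repeated squaring: 1592^2≡875, 1592^4≡1383, 1592^8≡273, 1592^16≡278, 1592^32≡1222, 1592^64≡1020, 1592^128≡886, 1592^256≡833 (mod 1811).
1592^453 = 1592^(256+128+64+4+1) ≡ 94 (mod 1811).
Check: 94² = 8836 ≡ 1592 (mod 1811). The two roots are 94 and 1717.

94, 1717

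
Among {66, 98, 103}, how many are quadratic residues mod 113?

1

(66/113) = -1 → non-residue.
(98/113) = +1 → QR.
(103/113) = -1 → non-residue.
Total quadratic residues among the 3: 1.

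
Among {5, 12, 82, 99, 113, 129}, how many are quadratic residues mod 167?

2

(5/167) = -1 → non-residue.
(12/167) = +1 → QR.
(82/167) = -1 → non-residue.
(99/167) = +1 → QR.
(113/167) = -1 → non-residue.
(129/167) = -1 → non-residue.
Total quadratic residues among the 6: 2.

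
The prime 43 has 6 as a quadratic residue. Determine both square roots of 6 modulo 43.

7, 36

Since 43 ≡ 3 (mod 4), a square root of 6 is 6^((43+1)/4) = 6^11 mod 43.
Repeated squaring: 6^2≡36, 6^4≡6, 6^8≡36 (mod 43).
6^11 = 6^(8+2+1) ≡ 36 (mod 43).
Check: 36² = 1296 ≡ 6 (mod 43). The two roots are 7 and 36.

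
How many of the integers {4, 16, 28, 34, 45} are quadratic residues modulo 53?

(4/53) = +1 → QR.
(16/53) = +1 → QR.
(28/53) = +1 → QR.
(34/53) = -1 → non-residue.
(45/53) = -1 → non-residue.
Total quadratic residues among the 5: 3.

3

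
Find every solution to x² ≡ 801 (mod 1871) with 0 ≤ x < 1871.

Since 1871 ≡ 3 (mod 4), a square root of 801 is 801^((1871+1)/4) = 801^468 mod 1871.
Repeated squaring: 801^2≡1719, 801^4≡652, 801^8≡387, 801^16≡89, 801^32≡437, 801^64≡127, 801^128≡1161, 801^256≡801 (mod 1871).
801^468 = 801^(256+128+64+16+4) ≡ 1161 (mod 1871).
Check: 1161² = 1347921 ≡ 801 (mod 1871). The two roots are 710 and 1161.

710, 1161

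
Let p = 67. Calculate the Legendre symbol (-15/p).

-1

First reduce: -15 ≡ 52 (mod 67).
Pull out 2^2: since 67 ≡ 3 (mod 8), (2/67) = -1, so (2/67)^2 = +1.
Reciprocity: 13 ≡ 1 and 67 ≡ 3 (mod 4), so (13/67) = +(67/13).
Reduce top mod 13: now compute (2/13).
Pull out 2: since 13 ≡ 5 (mod 8), (2/13) = -1.
Reached (1/13) = 1. Collecting the sign flips along the way, the symbol is -1.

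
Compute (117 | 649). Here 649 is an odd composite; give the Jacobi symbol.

Reciprocity: 117 ≡ 1 and 649 ≡ 1 (mod 4), so (117/649) = +(649/117).
Reduce top mod 117: now compute (64/117).
Pull out 2^6: since 117 ≡ 5 (mod 8), (2/117) = -1, so (2/117)^6 = +1.
Reached (1/117) = 1. Collecting the sign flips along the way, the symbol is +1.

1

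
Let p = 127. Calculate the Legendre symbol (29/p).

-1

Euler's criterion: (29/127) ≡ 29^63 (mod 127).
29^2 ≡ 79 (mod 127)
29^4 ≡ 18 (mod 127)
29^8 ≡ 70 (mod 127)
29^16 ≡ 74 (mod 127)
29^32 ≡ 15 (mod 127)
29^63 = 29^(32+16+8+4+2+1) ≡ 126 (mod 127).
Result is 126 ≡ −1, so (29/127) = −1.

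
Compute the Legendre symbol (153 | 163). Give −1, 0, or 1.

-1

Reciprocity: 153 ≡ 1 and 163 ≡ 3 (mod 4), so (153/163) = +(163/153).
Reduce top mod 153: now compute (10/153).
Pull out 2: since 153 ≡ 1 (mod 8), (2/153) = +1.
Reciprocity: 5 ≡ 1 and 153 ≡ 1 (mod 4), so (5/153) = +(153/5).
Reduce top mod 5: now compute (3/5).
Reciprocity: 3 ≡ 3 and 5 ≡ 1 (mod 4), so (3/5) = +(5/3).
Reduce top mod 3: now compute (2/3).
Pull out 2: since 3 ≡ 3 (mod 8), (2/3) = -1.
Reached (1/3) = 1. Collecting the sign flips along the way, the symbol is -1.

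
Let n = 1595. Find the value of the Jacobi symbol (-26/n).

1

First reduce: -26 ≡ 1569 (mod 1595).
Reciprocity: 1569 ≡ 1 and 1595 ≡ 3 (mod 4), so (1569/1595) = +(1595/1569).
Reduce top mod 1569: now compute (26/1569).
Pull out 2: since 1569 ≡ 1 (mod 8), (2/1569) = +1.
Reciprocity: 13 ≡ 1 and 1569 ≡ 1 (mod 4), so (13/1569) = +(1569/13).
Reduce top mod 13: now compute (9/13).
Reciprocity: 9 ≡ 1 and 13 ≡ 1 (mod 4), so (9/13) = +(13/9).
Reduce top mod 9: now compute (4/9).
Pull out 2^2: since 9 ≡ 1 (mod 8), (2/9) = +1, so (2/9)^2 = +1.
Reached (1/9) = 1. Collecting the sign flips along the way, the symbol is +1.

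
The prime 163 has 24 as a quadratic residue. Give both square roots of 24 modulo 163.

26, 137

Since 163 ≡ 3 (mod 4), a square root of 24 is 24^((163+1)/4) = 24^41 mod 163.
Repeated squaring: 24^2≡87, 24^4≡71, 24^8≡151, 24^16≡144, 24^32≡35 (mod 163).
24^41 = 24^(32+8+1) ≡ 26 (mod 163).
Check: 26² = 676 ≡ 24 (mod 163). The two roots are 26 and 137.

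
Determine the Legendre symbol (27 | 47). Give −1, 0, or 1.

Reciprocity: 27 ≡ 3 and 47 ≡ 3 (mod 4), so (27/47) = −(47/27).
Reduce top mod 27: now compute (20/27).
Pull out 2^2: since 27 ≡ 3 (mod 8), (2/27) = -1, so (2/27)^2 = +1.
Reciprocity: 5 ≡ 1 and 27 ≡ 3 (mod 4), so (5/27) = +(27/5).
Reduce top mod 5: now compute (2/5).
Pull out 2: since 5 ≡ 5 (mod 8), (2/5) = -1.
Reached (1/5) = 1. Collecting the sign flips along the way, the symbol is +1.

1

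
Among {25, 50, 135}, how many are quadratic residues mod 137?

(25/137) = +1 → QR.
(50/137) = +1 → QR.
(135/137) = +1 → QR.
Total quadratic residues among the 3: 3.

3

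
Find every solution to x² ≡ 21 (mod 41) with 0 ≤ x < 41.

41 ≡ 1 (mod 4), so we find a root by search.
Trying successive values, 12² = 144 ≡ 21 (mod 41). The other root is 41 − 12 = 29.

12, 29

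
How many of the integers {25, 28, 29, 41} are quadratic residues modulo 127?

(25/127) = +1 → QR.
(28/127) = -1 → non-residue.
(29/127) = -1 → non-residue.
(41/127) = +1 → QR.
Total quadratic residues among the 4: 2.

2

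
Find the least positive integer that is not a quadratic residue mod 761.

3

(2/761) = +1, so 2 is a residue.
(3/761) = −1, so 3 is the smallest positive non-residue mod 761.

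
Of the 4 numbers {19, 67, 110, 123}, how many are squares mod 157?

(19/157) = +1 → QR.
(67/157) = +1 → QR.
(110/157) = +1 → QR.
(123/157) = -1 → non-residue.
Total quadratic residues among the 4: 3.

3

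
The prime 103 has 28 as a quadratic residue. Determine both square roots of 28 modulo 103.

Since 103 ≡ 3 (mod 4), a square root of 28 is 28^((103+1)/4) = 28^26 mod 103.
Repeated squaring: 28^2≡63, 28^4≡55, 28^8≡38, 28^16≡2 (mod 103).
28^26 = 28^(16+8+2) ≡ 50 (mod 103).
Check: 50² = 2500 ≡ 28 (mod 103). The two roots are 50 and 53.

50, 53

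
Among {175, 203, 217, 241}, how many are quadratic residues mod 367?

2

(175/367) = +1 → QR.
(203/367) = -1 → non-residue.
(217/367) = +1 → QR.
(241/367) = -1 → non-residue.
Total quadratic residues among the 4: 2.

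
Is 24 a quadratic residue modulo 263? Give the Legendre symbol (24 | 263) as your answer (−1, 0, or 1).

Euler's criterion: (24/263) ≡ 24^131 (mod 263).
24^2 ≡ 50 (mod 263)
24^4 ≡ 133 (mod 263)
24^8 ≡ 68 (mod 263)
24^16 ≡ 153 (mod 263)
24^32 ≡ 2 (mod 263)
24^64 ≡ 4 (mod 263)
24^128 ≡ 16 (mod 263)
24^131 = 24^(128+2+1) ≡ 1 (mod 263).
Result is 1, so (24/263) = 1.

1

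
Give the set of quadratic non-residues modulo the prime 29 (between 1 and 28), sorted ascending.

Square k = 1,…,14 (k and 29−k give the same square):
1²=1, 2²=4, 3²=9, 4²=16, 5²=25, 6²≡7, 7²≡20, 8²≡6, 9²≡23, 10²≡13, 11²≡5, 12²≡28, 13²≡24, 14²≡22 (mod 29).
The residues are {1, 4, 5, 6, 7, 9, 13, 16, 20, 22, 23, 24, 25, 28}; the non-residues are the remaining 14 nonzero classes.

2,3,8,10,11,12,14,15,17,18,19,21,26,27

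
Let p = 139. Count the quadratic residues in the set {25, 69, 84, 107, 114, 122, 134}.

4

(25/139) = +1 → QR.
(69/139) = +1 → QR.
(84/139) = -1 → non-residue.
(107/139) = +1 → QR.
(114/139) = -1 → non-residue.
(122/139) = +1 → QR.
(134/139) = -1 → non-residue.
Total quadratic residues among the 7: 4.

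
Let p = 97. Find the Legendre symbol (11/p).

1

Euler's criterion: (11/97) ≡ 11^48 (mod 97).
11^2 ≡ 24 (mod 97)
11^4 ≡ 91 (mod 97)
11^8 ≡ 36 (mod 97)
11^16 ≡ 35 (mod 97)
11^32 ≡ 61 (mod 97)
11^48 = 11^(32+16) ≡ 1 (mod 97).
Result is 1, so (11/97) = 1.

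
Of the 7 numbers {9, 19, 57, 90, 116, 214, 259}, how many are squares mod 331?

4

(9/331) = +1 → QR.
(19/331) = +1 → QR.
(57/331) = -1 → non-residue.
(90/331) = -1 → non-residue.
(116/331) = -1 → non-residue.
(214/331) = +1 → QR.
(259/331) = +1 → QR.
Total quadratic residues among the 7: 4.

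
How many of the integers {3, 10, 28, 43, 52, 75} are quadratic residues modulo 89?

(3/89) = -1 → non-residue.
(10/89) = +1 → QR.
(28/89) = -1 → non-residue.
(43/89) = -1 → non-residue.
(52/89) = -1 → non-residue.
(75/89) = -1 → non-residue.
Total quadratic residues among the 6: 1.

1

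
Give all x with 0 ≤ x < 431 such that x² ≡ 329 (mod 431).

85, 346

Since 431 ≡ 3 (mod 4), a square root of 329 is 329^((431+1)/4) = 329^108 mod 431.
Repeated squaring: 329^2≡60, 329^4≡152, 329^8≡261, 329^16≡23, 329^32≡98, 329^64≡122 (mod 431).
329^108 = 329^(64+32+8+4) ≡ 346 (mod 431).
Check: 346² = 119716 ≡ 329 (mod 431). The two roots are 85 and 346.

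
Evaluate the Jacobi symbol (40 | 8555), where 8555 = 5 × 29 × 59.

0

Pull out 2^3: since 8555 ≡ 3 (mod 8), (2/8555) = -1, so (2/8555)^3 = -1.
Reciprocity: 5 ≡ 1 and 8555 ≡ 3 (mod 4), so (5/8555) = +(8555/5).
Reduce top mod 5: now compute (0/5).
Top reduces to 0: gcd > 1, so the symbol is 0.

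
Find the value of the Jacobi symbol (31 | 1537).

1

Reciprocity: 31 ≡ 3 and 1537 ≡ 1 (mod 4), so (31/1537) = +(1537/31).
Reduce top mod 31: now compute (18/31).
Pull out 2: since 31 ≡ 7 (mod 8), (2/31) = +1.
Reciprocity: 9 ≡ 1 and 31 ≡ 3 (mod 4), so (9/31) = +(31/9).
Reduce top mod 9: now compute (4/9).
Pull out 2^2: since 9 ≡ 1 (mod 8), (2/9) = +1, so (2/9)^2 = +1.
Reached (1/9) = 1. Collecting the sign flips along the way, the symbol is +1.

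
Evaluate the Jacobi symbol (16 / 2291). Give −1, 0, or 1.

1

Pull out 2^4: since 2291 ≡ 3 (mod 8), (2/2291) = -1, so (2/2291)^4 = +1.
Reached (1/2291) = 1. Collecting the sign flips along the way, the symbol is +1.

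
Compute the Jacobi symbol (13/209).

1

Reciprocity: 13 ≡ 1 and 209 ≡ 1 (mod 4), so (13/209) = +(209/13).
Reduce top mod 13: now compute (1/13).
Reached (1/13) = 1. Collecting the sign flips along the way, the symbol is +1.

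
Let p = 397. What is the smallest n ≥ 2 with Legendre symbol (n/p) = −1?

2

(2/397) = −1, so 2 is the smallest positive non-residue mod 397.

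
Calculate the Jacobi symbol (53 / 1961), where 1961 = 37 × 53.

Reciprocity: 53 ≡ 1 and 1961 ≡ 1 (mod 4), so (53/1961) = +(1961/53).
Reduce top mod 53: now compute (0/53).
Top reduces to 0: gcd > 1, so the symbol is 0.

0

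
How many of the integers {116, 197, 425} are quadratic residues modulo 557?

(116/557) = +1 → QR.
(197/557) = +1 → QR.
(425/557) = +1 → QR.
Total quadratic residues among the 3: 3.

3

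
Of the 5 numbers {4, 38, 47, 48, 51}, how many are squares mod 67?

2

(4/67) = +1 → QR.
(38/67) = -1 → non-residue.
(47/67) = +1 → QR.
(48/67) = -1 → non-residue.
(51/67) = -1 → non-residue.
Total quadratic residues among the 5: 2.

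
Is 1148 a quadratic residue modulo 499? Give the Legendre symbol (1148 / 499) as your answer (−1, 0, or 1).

1

First reduce: 1148 ≡ 150 (mod 499).
Pull out 2: since 499 ≡ 3 (mod 8), (2/499) = -1.
Reciprocity: 75 ≡ 3 and 499 ≡ 3 (mod 4), so (75/499) = −(499/75).
Reduce top mod 75: now compute (49/75).
Reciprocity: 49 ≡ 1 and 75 ≡ 3 (mod 4), so (49/75) = +(75/49).
Reduce top mod 49: now compute (26/49).
Pull out 2: since 49 ≡ 1 (mod 8), (2/49) = +1.
Reciprocity: 13 ≡ 1 and 49 ≡ 1 (mod 4), so (13/49) = +(49/13).
Reduce top mod 13: now compute (10/13).
Pull out 2: since 13 ≡ 5 (mod 8), (2/13) = -1.
Reciprocity: 5 ≡ 1 and 13 ≡ 1 (mod 4), so (5/13) = +(13/5).
Reduce top mod 5: now compute (3/5).
Reciprocity: 3 ≡ 3 and 5 ≡ 1 (mod 4), so (3/5) = +(5/3).
Reduce top mod 3: now compute (2/3).
Pull out 2: since 3 ≡ 3 (mod 8), (2/3) = -1.
Reached (1/3) = 1. Collecting the sign flips along the way, the symbol is +1.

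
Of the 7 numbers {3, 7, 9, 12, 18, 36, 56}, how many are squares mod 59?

(3/59) = +1 → QR.
(7/59) = +1 → QR.
(9/59) = +1 → QR.
(12/59) = +1 → QR.
(18/59) = -1 → non-residue.
(36/59) = +1 → QR.
(56/59) = -1 → non-residue.
Total quadratic residues among the 7: 5.

5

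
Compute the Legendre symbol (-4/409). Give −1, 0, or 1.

First reduce: -4 ≡ 405 (mod 409).
Reciprocity: 405 ≡ 1 and 409 ≡ 1 (mod 4), so (405/409) = +(409/405).
Reduce top mod 405: now compute (4/405).
Pull out 2^2: since 405 ≡ 5 (mod 8), (2/405) = -1, so (2/405)^2 = +1.
Reached (1/405) = 1. Collecting the sign flips along the way, the symbol is +1.

1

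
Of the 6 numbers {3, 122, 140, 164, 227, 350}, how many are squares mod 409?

3

(3/409) = +1 → QR.
(122/409) = -1 → non-residue.
(140/409) = -1 → non-residue.
(164/409) = +1 → QR.
(227/409) = +1 → QR.
(350/409) = -1 → non-residue.
Total quadratic residues among the 6: 3.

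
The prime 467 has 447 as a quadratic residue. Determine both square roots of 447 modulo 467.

Since 467 ≡ 3 (mod 4), a square root of 447 is 447^((467+1)/4) = 447^117 mod 467.
Repeated squaring: 447^2≡400, 447^4≡286, 447^8≡71, 447^16≡371, 447^32≡343, 447^64≡432 (mod 467).
447^117 = 447^(64+32+16+4+1) ≡ 410 (mod 467).
Check: 410² = 168100 ≡ 447 (mod 467). The two roots are 57 and 410.

57, 410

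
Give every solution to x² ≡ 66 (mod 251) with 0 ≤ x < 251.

Since 251 ≡ 3 (mod 4), a square root of 66 is 66^((251+1)/4) = 66^63 mod 251.
Repeated squaring: 66^2≡89, 66^4≡140, 66^8≡22, 66^16≡233, 66^32≡73 (mod 251).
66^63 = 66^(32+16+8+4+2+1) ≡ 153 (mod 251).
Check: 153² = 23409 ≡ 66 (mod 251). The two roots are 98 and 153.

98, 153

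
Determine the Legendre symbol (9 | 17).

1

Euler's criterion: (9/17) ≡ 9^8 (mod 17).
9^2 ≡ 13 (mod 17)
9^4 ≡ 16 (mod 17)
9^8 ≡ 1 (mod 17)
9^8 = 9^(8) ≡ 1 (mod 17).
Result is 1, so (9/17) = 1.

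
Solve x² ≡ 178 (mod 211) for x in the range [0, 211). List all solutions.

38, 173

Since 211 ≡ 3 (mod 4), a square root of 178 is 178^((211+1)/4) = 178^53 mod 211.
Repeated squaring: 178^2≡34, 178^4≡101, 178^8≡73, 178^16≡54, 178^32≡173 (mod 211).
178^53 = 178^(32+16+4+1) ≡ 173 (mod 211).
Check: 173² = 29929 ≡ 178 (mod 211). The two roots are 38 and 173.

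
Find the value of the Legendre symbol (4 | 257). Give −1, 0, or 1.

Pull out 2^2: since 257 ≡ 1 (mod 8), (2/257) = +1, so (2/257)^2 = +1.
Reached (1/257) = 1. Collecting the sign flips along the way, the symbol is +1.

1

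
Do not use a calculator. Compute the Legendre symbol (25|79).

1

Reciprocity: 25 ≡ 1 and 79 ≡ 3 (mod 4), so (25/79) = +(79/25).
Reduce top mod 25: now compute (4/25).
Pull out 2^2: since 25 ≡ 1 (mod 8), (2/25) = +1, so (2/25)^2 = +1.
Reached (1/25) = 1. Collecting the sign flips along the way, the symbol is +1.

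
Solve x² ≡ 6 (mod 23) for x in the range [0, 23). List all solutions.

11, 12

Since 23 ≡ 3 (mod 4), a square root of 6 is 6^((23+1)/4) = 6^6 mod 23.
Repeated squaring: 6^2≡13, 6^4≡8 (mod 23).
6^6 = 6^(4+2) ≡ 12 (mod 23).
Check: 12² = 144 ≡ 6 (mod 23). The two roots are 11 and 12.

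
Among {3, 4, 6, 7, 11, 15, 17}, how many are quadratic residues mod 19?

(3/19) = -1 → non-residue.
(4/19) = +1 → QR.
(6/19) = +1 → QR.
(7/19) = +1 → QR.
(11/19) = +1 → QR.
(15/19) = -1 → non-residue.
(17/19) = +1 → QR.
Total quadratic residues among the 7: 5.

5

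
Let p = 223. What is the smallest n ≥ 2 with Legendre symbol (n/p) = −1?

(2/223) = +1, so 2 is a residue.
(3/223) = −1, so 3 is the smallest positive non-residue mod 223.

3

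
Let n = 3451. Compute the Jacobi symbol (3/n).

Reciprocity: 3 ≡ 3 and 3451 ≡ 3 (mod 4), so (3/3451) = −(3451/3).
Reduce top mod 3: now compute (1/3).
Reached (1/3) = 1. Collecting the sign flips along the way, the symbol is -1.

-1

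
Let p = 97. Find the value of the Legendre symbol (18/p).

Pull out 2: since 97 ≡ 1 (mod 8), (2/97) = +1.
Reciprocity: 9 ≡ 1 and 97 ≡ 1 (mod 4), so (9/97) = +(97/9).
Reduce top mod 9: now compute (7/9).
Reciprocity: 7 ≡ 3 and 9 ≡ 1 (mod 4), so (7/9) = +(9/7).
Reduce top mod 7: now compute (2/7).
Pull out 2: since 7 ≡ 7 (mod 8), (2/7) = +1.
Reached (1/7) = 1. Collecting the sign flips along the way, the symbol is +1.

1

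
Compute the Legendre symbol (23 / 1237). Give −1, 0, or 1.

Reciprocity: 23 ≡ 3 and 1237 ≡ 1 (mod 4), so (23/1237) = +(1237/23).
Reduce top mod 23: now compute (18/23).
Pull out 2: since 23 ≡ 7 (mod 8), (2/23) = +1.
Reciprocity: 9 ≡ 1 and 23 ≡ 3 (mod 4), so (9/23) = +(23/9).
Reduce top mod 9: now compute (5/9).
Reciprocity: 5 ≡ 1 and 9 ≡ 1 (mod 4), so (5/9) = +(9/5).
Reduce top mod 5: now compute (4/5).
Pull out 2^2: since 5 ≡ 5 (mod 8), (2/5) = -1, so (2/5)^2 = +1.
Reached (1/5) = 1. Collecting the sign flips along the way, the symbol is +1.

1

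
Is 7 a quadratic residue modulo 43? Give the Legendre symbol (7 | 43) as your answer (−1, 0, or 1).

Euler's criterion: (7/43) ≡ 7^21 (mod 43).
7^2 ≡ 6 (mod 43)
7^4 ≡ 36 (mod 43)
7^8 ≡ 6 (mod 43)
7^16 ≡ 36 (mod 43)
7^21 = 7^(16+4+1) ≡ 42 (mod 43).
Result is 42 ≡ −1, so (7/43) = −1.

-1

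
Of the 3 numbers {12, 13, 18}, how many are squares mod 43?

1

(12/43) = -1 → non-residue.
(13/43) = +1 → QR.
(18/43) = -1 → non-residue.
Total quadratic residues among the 3: 1.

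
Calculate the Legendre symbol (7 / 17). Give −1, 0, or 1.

Euler's criterion: (7/17) ≡ 7^8 (mod 17).
7^2 ≡ 15 (mod 17)
7^4 ≡ 4 (mod 17)
7^8 ≡ 16 (mod 17)
7^8 = 7^(8) ≡ 16 (mod 17).
Result is 16 ≡ −1, so (7/17) = −1.

-1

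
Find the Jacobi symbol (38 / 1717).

-1

Pull out 2: since 1717 ≡ 5 (mod 8), (2/1717) = -1.
Reciprocity: 19 ≡ 3 and 1717 ≡ 1 (mod 4), so (19/1717) = +(1717/19).
Reduce top mod 19: now compute (7/19).
Reciprocity: 7 ≡ 3 and 19 ≡ 3 (mod 4), so (7/19) = −(19/7).
Reduce top mod 7: now compute (5/7).
Reciprocity: 5 ≡ 1 and 7 ≡ 3 (mod 4), so (5/7) = +(7/5).
Reduce top mod 5: now compute (2/5).
Pull out 2: since 5 ≡ 5 (mod 8), (2/5) = -1.
Reached (1/5) = 1. Collecting the sign flips along the way, the symbol is -1.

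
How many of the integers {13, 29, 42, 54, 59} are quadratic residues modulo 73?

1

(13/73) = -1 → non-residue.
(29/73) = -1 → non-residue.
(42/73) = -1 → non-residue.
(54/73) = +1 → QR.
(59/73) = -1 → non-residue.
Total quadratic residues among the 5: 1.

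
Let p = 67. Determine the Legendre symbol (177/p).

First reduce: 177 ≡ 43 (mod 67).
Reciprocity: 43 ≡ 3 and 67 ≡ 3 (mod 4), so (43/67) = −(67/43).
Reduce top mod 43: now compute (24/43).
Pull out 2^3: since 43 ≡ 3 (mod 8), (2/43) = -1, so (2/43)^3 = -1.
Reciprocity: 3 ≡ 3 and 43 ≡ 3 (mod 4), so (3/43) = −(43/3).
Reduce top mod 3: now compute (1/3).
Reached (1/3) = 1. Collecting the sign flips along the way, the symbol is -1.

-1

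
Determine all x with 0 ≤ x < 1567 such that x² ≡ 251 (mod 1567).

294, 1273

Since 1567 ≡ 3 (mod 4), a square root of 251 is 251^((1567+1)/4) = 251^392 mod 1567.
Repeated squaring: 251^2≡321, 251^4≡1186, 251^8≡997, 251^16≡531, 251^32≡1468, 251^64≡399, 251^128≡934, 251^256≡1104 (mod 1567).
251^392 = 251^(256+128+8) ≡ 1273 (mod 1567).
Check: 1273² = 1620529 ≡ 251 (mod 1567). The two roots are 294 and 1273.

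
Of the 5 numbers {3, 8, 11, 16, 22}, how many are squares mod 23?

3

(3/23) = +1 → QR.
(8/23) = +1 → QR.
(11/23) = -1 → non-residue.
(16/23) = +1 → QR.
(22/23) = -1 → non-residue.
Total quadratic residues among the 5: 3.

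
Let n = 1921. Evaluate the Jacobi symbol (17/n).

0

Reciprocity: 17 ≡ 1 and 1921 ≡ 1 (mod 4), so (17/1921) = +(1921/17).
Reduce top mod 17: now compute (0/17).
Top reduces to 0: gcd > 1, so the symbol is 0.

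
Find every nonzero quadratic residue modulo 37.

1 3 4 7 9 10 11 12 16 21 25 26 27 28 30 33 34 36

Square k = 1,…,18 (k and 37−k give the same square):
1²=1, 2²=4, 3²=9, 4²=16, 5²=25, 6²=36, 7²≡12, 8²≡27, 9²≡7, 10²≡26, 11²≡10, 12²≡33, 13²≡21, 14²≡11, 15²≡3, 16²≡34, 17²≡30, 18²≡28 (mod 37).
So the quadratic residues mod 37 are {1, 3, 4, 7, 9, 10, 11, 12, 16, 21, 25, 26, 27, 28, 30, 33, 34, 36}.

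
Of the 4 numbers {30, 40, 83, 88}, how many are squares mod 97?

(30/97) = -1 → non-residue.
(40/97) = -1 → non-residue.
(83/97) = -1 → non-residue.
(88/97) = +1 → QR.
Total quadratic residues among the 4: 1.

1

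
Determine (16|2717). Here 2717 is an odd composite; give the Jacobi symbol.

Pull out 2^4: since 2717 ≡ 5 (mod 8), (2/2717) = -1, so (2/2717)^4 = +1.
Reached (1/2717) = 1. Collecting the sign flips along the way, the symbol is +1.

1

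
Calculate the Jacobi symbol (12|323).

Pull out 2^2: since 323 ≡ 3 (mod 8), (2/323) = -1, so (2/323)^2 = +1.
Reciprocity: 3 ≡ 3 and 323 ≡ 3 (mod 4), so (3/323) = −(323/3).
Reduce top mod 3: now compute (2/3).
Pull out 2: since 3 ≡ 3 (mod 8), (2/3) = -1.
Reached (1/3) = 1. Collecting the sign flips along the way, the symbol is +1.

1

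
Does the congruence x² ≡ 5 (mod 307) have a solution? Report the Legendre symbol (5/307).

-1

Reciprocity: 5 ≡ 1 and 307 ≡ 3 (mod 4), so (5/307) = +(307/5).
Reduce top mod 5: now compute (2/5).
Pull out 2: since 5 ≡ 5 (mod 8), (2/5) = -1.
Reached (1/5) = 1. Collecting the sign flips along the way, the symbol is -1.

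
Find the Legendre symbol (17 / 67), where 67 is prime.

Reciprocity: 17 ≡ 1 and 67 ≡ 3 (mod 4), so (17/67) = +(67/17).
Reduce top mod 17: now compute (16/17).
Pull out 2^4: since 17 ≡ 1 (mod 8), (2/17) = +1, so (2/17)^4 = +1.
Reached (1/17) = 1. Collecting the sign flips along the way, the symbol is +1.

1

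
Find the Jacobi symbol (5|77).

Reciprocity: 5 ≡ 1 and 77 ≡ 1 (mod 4), so (5/77) = +(77/5).
Reduce top mod 5: now compute (2/5).
Pull out 2: since 5 ≡ 5 (mod 8), (2/5) = -1.
Reached (1/5) = 1. Collecting the sign flips along the way, the symbol is -1.

-1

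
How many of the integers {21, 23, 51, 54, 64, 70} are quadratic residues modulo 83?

(21/83) = +1 → QR.
(23/83) = +1 → QR.
(51/83) = +1 → QR.
(54/83) = -1 → non-residue.
(64/83) = +1 → QR.
(70/83) = +1 → QR.
Total quadratic residues among the 6: 5.

5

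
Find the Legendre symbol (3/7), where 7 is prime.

-1

Reciprocity: 3 ≡ 3 and 7 ≡ 3 (mod 4), so (3/7) = −(7/3).
Reduce top mod 3: now compute (1/3).
Reached (1/3) = 1. Collecting the sign flips along the way, the symbol is -1.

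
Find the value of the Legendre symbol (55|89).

1

Reciprocity: 55 ≡ 3 and 89 ≡ 1 (mod 4), so (55/89) = +(89/55).
Reduce top mod 55: now compute (34/55).
Pull out 2: since 55 ≡ 7 (mod 8), (2/55) = +1.
Reciprocity: 17 ≡ 1 and 55 ≡ 3 (mod 4), so (17/55) = +(55/17).
Reduce top mod 17: now compute (4/17).
Pull out 2^2: since 17 ≡ 1 (mod 8), (2/17) = +1, so (2/17)^2 = +1.
Reached (1/17) = 1. Collecting the sign flips along the way, the symbol is +1.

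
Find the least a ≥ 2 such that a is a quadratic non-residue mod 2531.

(2/2531) = −1, so 2 is the smallest positive non-residue mod 2531.

2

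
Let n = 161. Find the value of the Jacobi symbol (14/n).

0

Pull out 2: since 161 ≡ 1 (mod 8), (2/161) = +1.
Reciprocity: 7 ≡ 3 and 161 ≡ 1 (mod 4), so (7/161) = +(161/7).
Reduce top mod 7: now compute (0/7).
Top reduces to 0: gcd > 1, so the symbol is 0.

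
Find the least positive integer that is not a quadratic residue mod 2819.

2

(2/2819) = −1, so 2 is the smallest positive non-residue mod 2819.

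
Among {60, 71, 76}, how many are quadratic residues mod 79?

1

(60/79) = -1 → non-residue.
(71/79) = -1 → non-residue.
(76/79) = +1 → QR.
Total quadratic residues among the 3: 1.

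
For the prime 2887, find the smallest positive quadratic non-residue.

(2/2887) = +1, so 2 is a residue.
(3/2887) = −1, so 3 is the smallest positive non-residue mod 2887.

3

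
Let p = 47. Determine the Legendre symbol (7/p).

Euler's criterion: (7/47) ≡ 7^23 (mod 47).
7^2 ≡ 2 (mod 47)
7^4 ≡ 4 (mod 47)
7^8 ≡ 16 (mod 47)
7^16 ≡ 21 (mod 47)
7^23 = 7^(16+4+2+1) ≡ 1 (mod 47).
Result is 1, so (7/47) = 1.

1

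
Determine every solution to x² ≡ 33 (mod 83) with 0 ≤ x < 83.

Since 83 ≡ 3 (mod 4), a square root of 33 is 33^((83+1)/4) = 33^21 mod 83.
Repeated squaring: 33^2≡10, 33^4≡17, 33^8≡40, 33^16≡23 (mod 83).
33^21 = 33^(16+4+1) ≡ 38 (mod 83).
Check: 38² = 1444 ≡ 33 (mod 83). The two roots are 38 and 45.

38, 45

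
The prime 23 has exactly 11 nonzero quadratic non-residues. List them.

5, 7, 10, 11, 14, 15, 17, 19, 20, 21, 22

Square k = 1,…,11 (k and 23−k give the same square):
1²=1, 2²=4, 3²=9, 4²=16, 5²≡2, 6²≡13, 7²≡3, 8²≡18, 9²≡12, 10²≡8, 11²≡6 (mod 23).
The residues are {1, 2, 3, 4, 6, 8, 9, 12, 13, 16, 18}; the non-residues are the remaining 11 nonzero classes.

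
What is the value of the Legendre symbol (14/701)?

Pull out 2: since 701 ≡ 5 (mod 8), (2/701) = -1.
Reciprocity: 7 ≡ 3 and 701 ≡ 1 (mod 4), so (7/701) = +(701/7).
Reduce top mod 7: now compute (1/7).
Reached (1/7) = 1. Collecting the sign flips along the way, the symbol is -1.

-1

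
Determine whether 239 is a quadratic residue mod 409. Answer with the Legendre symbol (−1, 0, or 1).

1

Reciprocity: 239 ≡ 3 and 409 ≡ 1 (mod 4), so (239/409) = +(409/239).
Reduce top mod 239: now compute (170/239).
Pull out 2: since 239 ≡ 7 (mod 8), (2/239) = +1.
Reciprocity: 85 ≡ 1 and 239 ≡ 3 (mod 4), so (85/239) = +(239/85).
Reduce top mod 85: now compute (69/85).
Reciprocity: 69 ≡ 1 and 85 ≡ 1 (mod 4), so (69/85) = +(85/69).
Reduce top mod 69: now compute (16/69).
Pull out 2^4: since 69 ≡ 5 (mod 8), (2/69) = -1, so (2/69)^4 = +1.
Reached (1/69) = 1. Collecting the sign flips along the way, the symbol is +1.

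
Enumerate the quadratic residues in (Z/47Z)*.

Square k = 1,…,23 (k and 47−k give the same square):
1²=1, 2²=4, 3²=9, 4²=16, 5²=25, 6²=36, 7²≡2, 8²≡17, 9²≡34, 10²≡6, 11²≡27, 12²≡3, 13²≡28, 14²≡8, 15²≡37, 16²≡21, 17²≡7, 18²≡42, 19²≡32, 20²≡24, 21²≡18, 22²≡14, 23²≡12 (mod 47).
So the quadratic residues mod 47 are {1, 2, 3, 4, 6, 7, 8, 9, 12, 14, 16, 17, 18, 21, 24, 25, 27, 28, 32, 34, 36, 37, 42}.

1,2,3,4,6,7,8,9,12,14,16,17,18,21,24,25,27,28,32,34,36,37,42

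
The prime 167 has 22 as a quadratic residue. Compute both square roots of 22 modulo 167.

Since 167 ≡ 3 (mod 4), a square root of 22 is 22^((167+1)/4) = 22^42 mod 167.
Repeated squaring: 22^2≡150, 22^4≡122, 22^8≡21, 22^16≡107, 22^32≡93 (mod 167).
22^42 = 22^(32+8+2) ≡ 32 (mod 167).
Check: 32² = 1024 ≡ 22 (mod 167). The two roots are 32 and 135.

32, 135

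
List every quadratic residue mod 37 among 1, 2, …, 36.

Square k = 1,…,18 (k and 37−k give the same square):
1²=1, 2²=4, 3²=9, 4²=16, 5²=25, 6²=36, 7²≡12, 8²≡27, 9²≡7, 10²≡26, 11²≡10, 12²≡33, 13²≡21, 14²≡11, 15²≡3, 16²≡34, 17²≡30, 18²≡28 (mod 37).
So the quadratic residues mod 37 are {1, 3, 4, 7, 9, 10, 11, 12, 16, 21, 25, 26, 27, 28, 30, 33, 34, 36}.

1, 3, 4, 7, 9, 10, 11, 12, 16, 21, 25, 26, 27, 28, 30, 33, 34, 36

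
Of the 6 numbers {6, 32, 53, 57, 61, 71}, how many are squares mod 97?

(6/97) = +1 → QR.
(32/97) = +1 → QR.
(53/97) = +1 → QR.
(57/97) = -1 → non-residue.
(61/97) = +1 → QR.
(71/97) = -1 → non-residue.
Total quadratic residues among the 6: 4.

4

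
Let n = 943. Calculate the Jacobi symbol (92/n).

0

Pull out 2^2: since 943 ≡ 7 (mod 8), (2/943) = +1, so (2/943)^2 = +1.
Reciprocity: 23 ≡ 3 and 943 ≡ 3 (mod 4), so (23/943) = −(943/23).
Reduce top mod 23: now compute (0/23).
Top reduces to 0: gcd > 1, so the symbol is 0.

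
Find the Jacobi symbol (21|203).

Reciprocity: 21 ≡ 1 and 203 ≡ 3 (mod 4), so (21/203) = +(203/21).
Reduce top mod 21: now compute (14/21).
Pull out 2: since 21 ≡ 5 (mod 8), (2/21) = -1.
Reciprocity: 7 ≡ 3 and 21 ≡ 1 (mod 4), so (7/21) = +(21/7).
Reduce top mod 7: now compute (0/7).
Top reduces to 0: gcd > 1, so the symbol is 0.

0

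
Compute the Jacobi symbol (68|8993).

Pull out 2^2: since 8993 ≡ 1 (mod 8), (2/8993) = +1, so (2/8993)^2 = +1.
Reciprocity: 17 ≡ 1 and 8993 ≡ 1 (mod 4), so (17/8993) = +(8993/17).
Reduce top mod 17: now compute (0/17).
Top reduces to 0: gcd > 1, so the symbol is 0.

0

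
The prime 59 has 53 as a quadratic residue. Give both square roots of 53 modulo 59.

Since 59 ≡ 3 (mod 4), a square root of 53 is 53^((59+1)/4) = 53^15 mod 59.
Repeated squaring: 53^2≡36, 53^4≡57, 53^8≡4 (mod 59).
53^15 = 53^(8+4+2+1) ≡ 17 (mod 59).
Check: 17² = 289 ≡ 53 (mod 59). The two roots are 17 and 42.

17, 42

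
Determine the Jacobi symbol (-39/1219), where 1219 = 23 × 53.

First reduce: -39 ≡ 1180 (mod 1219).
Pull out 2^2: since 1219 ≡ 3 (mod 8), (2/1219) = -1, so (2/1219)^2 = +1.
Reciprocity: 295 ≡ 3 and 1219 ≡ 3 (mod 4), so (295/1219) = −(1219/295).
Reduce top mod 295: now compute (39/295).
Reciprocity: 39 ≡ 3 and 295 ≡ 3 (mod 4), so (39/295) = −(295/39).
Reduce top mod 39: now compute (22/39).
Pull out 2: since 39 ≡ 7 (mod 8), (2/39) = +1.
Reciprocity: 11 ≡ 3 and 39 ≡ 3 (mod 4), so (11/39) = −(39/11).
Reduce top mod 11: now compute (6/11).
Pull out 2: since 11 ≡ 3 (mod 8), (2/11) = -1.
Reciprocity: 3 ≡ 3 and 11 ≡ 3 (mod 4), so (3/11) = −(11/3).
Reduce top mod 3: now compute (2/3).
Pull out 2: since 3 ≡ 3 (mod 8), (2/3) = -1.
Reached (1/3) = 1. Collecting the sign flips along the way, the symbol is +1.

1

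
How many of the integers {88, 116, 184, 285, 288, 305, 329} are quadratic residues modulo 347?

4

(88/347) = -1 → non-residue.
(116/347) = +1 → QR.
(184/347) = +1 → QR.
(285/347) = +1 → QR.
(288/347) = -1 → non-residue.
(305/347) = -1 → non-residue.
(329/347) = +1 → QR.
Total quadratic residues among the 7: 4.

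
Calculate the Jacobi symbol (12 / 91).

-1

Pull out 2^2: since 91 ≡ 3 (mod 8), (2/91) = -1, so (2/91)^2 = +1.
Reciprocity: 3 ≡ 3 and 91 ≡ 3 (mod 4), so (3/91) = −(91/3).
Reduce top mod 3: now compute (1/3).
Reached (1/3) = 1. Collecting the sign flips along the way, the symbol is -1.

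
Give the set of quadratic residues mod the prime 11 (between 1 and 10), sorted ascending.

Square k = 1,…,5 (k and 11−k give the same square):
1²=1, 2²=4, 3²=9, 4²≡5, 5²≡3 (mod 11).
So the quadratic residues mod 11 are {1, 3, 4, 5, 9}.

1,3,4,5,9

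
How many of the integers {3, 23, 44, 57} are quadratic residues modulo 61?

2

(3/61) = +1 → QR.
(23/61) = -1 → non-residue.
(44/61) = -1 → non-residue.
(57/61) = +1 → QR.
Total quadratic residues among the 4: 2.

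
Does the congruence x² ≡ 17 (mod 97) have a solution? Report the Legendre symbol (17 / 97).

Reciprocity: 17 ≡ 1 and 97 ≡ 1 (mod 4), so (17/97) = +(97/17).
Reduce top mod 17: now compute (12/17).
Pull out 2^2: since 17 ≡ 1 (mod 8), (2/17) = +1, so (2/17)^2 = +1.
Reciprocity: 3 ≡ 3 and 17 ≡ 1 (mod 4), so (3/17) = +(17/3).
Reduce top mod 3: now compute (2/3).
Pull out 2: since 3 ≡ 3 (mod 8), (2/3) = -1.
Reached (1/3) = 1. Collecting the sign flips along the way, the symbol is -1.

-1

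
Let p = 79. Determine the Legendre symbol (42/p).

Pull out 2: since 79 ≡ 7 (mod 8), (2/79) = +1.
Reciprocity: 21 ≡ 1 and 79 ≡ 3 (mod 4), so (21/79) = +(79/21).
Reduce top mod 21: now compute (16/21).
Pull out 2^4: since 21 ≡ 5 (mod 8), (2/21) = -1, so (2/21)^4 = +1.
Reached (1/21) = 1. Collecting the sign flips along the way, the symbol is +1.

1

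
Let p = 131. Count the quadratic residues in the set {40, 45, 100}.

(40/131) = -1 → non-residue.
(45/131) = +1 → QR.
(100/131) = +1 → QR.
Total quadratic residues among the 3: 2.

2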